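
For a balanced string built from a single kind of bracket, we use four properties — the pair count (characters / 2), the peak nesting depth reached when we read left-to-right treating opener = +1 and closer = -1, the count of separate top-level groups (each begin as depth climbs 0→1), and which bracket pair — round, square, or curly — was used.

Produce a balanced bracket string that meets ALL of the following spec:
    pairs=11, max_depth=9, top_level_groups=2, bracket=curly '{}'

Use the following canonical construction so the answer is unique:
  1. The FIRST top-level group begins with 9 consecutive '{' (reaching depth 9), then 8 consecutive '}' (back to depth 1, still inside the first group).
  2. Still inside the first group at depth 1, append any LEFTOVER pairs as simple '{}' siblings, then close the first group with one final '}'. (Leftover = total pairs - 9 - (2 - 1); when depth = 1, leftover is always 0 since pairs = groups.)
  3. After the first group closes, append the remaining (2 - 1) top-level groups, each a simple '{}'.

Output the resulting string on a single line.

Answer: {{{{{{{{{}}}}}}}}{}}{}

Derivation:
Spec: pairs=11 depth=9 groups=2
Leftover pairs = 11 - 9 - (2-1) = 1
First group: deep chain of depth 9 + 1 sibling pairs
Remaining 1 groups: simple '{}' each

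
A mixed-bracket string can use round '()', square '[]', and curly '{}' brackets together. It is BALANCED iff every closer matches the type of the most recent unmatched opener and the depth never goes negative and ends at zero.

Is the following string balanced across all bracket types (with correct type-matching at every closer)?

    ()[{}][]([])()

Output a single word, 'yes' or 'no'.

Answer: yes

Derivation:
pos 0: push '('; stack = (
pos 1: ')' matches '('; pop; stack = (empty)
pos 2: push '['; stack = [
pos 3: push '{'; stack = [{
pos 4: '}' matches '{'; pop; stack = [
pos 5: ']' matches '['; pop; stack = (empty)
pos 6: push '['; stack = [
pos 7: ']' matches '['; pop; stack = (empty)
pos 8: push '('; stack = (
pos 9: push '['; stack = ([
pos 10: ']' matches '['; pop; stack = (
pos 11: ')' matches '('; pop; stack = (empty)
pos 12: push '('; stack = (
pos 13: ')' matches '('; pop; stack = (empty)
end: stack empty → VALID
Verdict: properly nested → yes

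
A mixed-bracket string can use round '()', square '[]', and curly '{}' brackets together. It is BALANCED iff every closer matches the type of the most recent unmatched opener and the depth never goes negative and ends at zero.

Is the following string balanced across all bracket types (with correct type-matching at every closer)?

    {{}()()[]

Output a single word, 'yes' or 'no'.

Answer: no

Derivation:
pos 0: push '{'; stack = {
pos 1: push '{'; stack = {{
pos 2: '}' matches '{'; pop; stack = {
pos 3: push '('; stack = {(
pos 4: ')' matches '('; pop; stack = {
pos 5: push '('; stack = {(
pos 6: ')' matches '('; pop; stack = {
pos 7: push '['; stack = {[
pos 8: ']' matches '['; pop; stack = {
end: stack still non-empty ({) → INVALID
Verdict: unclosed openers at end: { → no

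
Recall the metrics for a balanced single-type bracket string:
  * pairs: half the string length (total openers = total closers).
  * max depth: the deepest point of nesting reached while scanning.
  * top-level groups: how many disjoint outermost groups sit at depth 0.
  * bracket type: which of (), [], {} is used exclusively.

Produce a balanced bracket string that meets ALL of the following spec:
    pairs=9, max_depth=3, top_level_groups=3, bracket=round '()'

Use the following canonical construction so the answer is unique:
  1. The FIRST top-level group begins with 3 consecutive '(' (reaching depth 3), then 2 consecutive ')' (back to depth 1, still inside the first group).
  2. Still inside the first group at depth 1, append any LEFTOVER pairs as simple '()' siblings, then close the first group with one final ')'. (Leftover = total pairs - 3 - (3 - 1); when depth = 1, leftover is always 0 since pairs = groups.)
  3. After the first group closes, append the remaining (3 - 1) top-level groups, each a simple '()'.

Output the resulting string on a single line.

Spec: pairs=9 depth=3 groups=3
Leftover pairs = 9 - 3 - (3-1) = 4
First group: deep chain of depth 3 + 4 sibling pairs
Remaining 2 groups: simple '()' each

Answer: ((())()()()())()()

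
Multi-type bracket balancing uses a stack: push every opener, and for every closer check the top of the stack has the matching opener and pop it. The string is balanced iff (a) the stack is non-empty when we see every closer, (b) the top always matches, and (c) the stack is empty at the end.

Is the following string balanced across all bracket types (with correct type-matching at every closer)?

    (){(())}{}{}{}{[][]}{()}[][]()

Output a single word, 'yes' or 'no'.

pos 0: push '('; stack = (
pos 1: ')' matches '('; pop; stack = (empty)
pos 2: push '{'; stack = {
pos 3: push '('; stack = {(
pos 4: push '('; stack = {((
pos 5: ')' matches '('; pop; stack = {(
pos 6: ')' matches '('; pop; stack = {
pos 7: '}' matches '{'; pop; stack = (empty)
pos 8: push '{'; stack = {
pos 9: '}' matches '{'; pop; stack = (empty)
pos 10: push '{'; stack = {
pos 11: '}' matches '{'; pop; stack = (empty)
pos 12: push '{'; stack = {
pos 13: '}' matches '{'; pop; stack = (empty)
pos 14: push '{'; stack = {
pos 15: push '['; stack = {[
pos 16: ']' matches '['; pop; stack = {
pos 17: push '['; stack = {[
pos 18: ']' matches '['; pop; stack = {
pos 19: '}' matches '{'; pop; stack = (empty)
pos 20: push '{'; stack = {
pos 21: push '('; stack = {(
pos 22: ')' matches '('; pop; stack = {
pos 23: '}' matches '{'; pop; stack = (empty)
pos 24: push '['; stack = [
pos 25: ']' matches '['; pop; stack = (empty)
pos 26: push '['; stack = [
pos 27: ']' matches '['; pop; stack = (empty)
pos 28: push '('; stack = (
pos 29: ')' matches '('; pop; stack = (empty)
end: stack empty → VALID
Verdict: properly nested → yes

Answer: yes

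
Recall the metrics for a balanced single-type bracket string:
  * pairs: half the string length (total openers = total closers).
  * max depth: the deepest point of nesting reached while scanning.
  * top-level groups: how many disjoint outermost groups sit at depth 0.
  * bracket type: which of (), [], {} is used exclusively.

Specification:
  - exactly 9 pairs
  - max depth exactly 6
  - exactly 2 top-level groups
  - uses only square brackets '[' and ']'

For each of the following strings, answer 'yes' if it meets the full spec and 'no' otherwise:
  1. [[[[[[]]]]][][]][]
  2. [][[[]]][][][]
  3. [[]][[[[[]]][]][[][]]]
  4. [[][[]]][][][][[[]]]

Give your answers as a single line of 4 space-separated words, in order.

Answer: yes no no no

Derivation:
String 1 '[[[[[[]]]]][][]][]': depth seq [1 2 3 4 5 6 5 4 3 2 1 2 1 2 1 0 1 0]
  -> pairs=9 depth=6 groups=2 -> yes
String 2 '[][[[]]][][][]': depth seq [1 0 1 2 3 2 1 0 1 0 1 0 1 0]
  -> pairs=7 depth=3 groups=5 -> no
String 3 '[[]][[[[[]]][]][[][]]]': depth seq [1 2 1 0 1 2 3 4 5 4 3 2 3 2 1 2 3 2 3 2 1 0]
  -> pairs=11 depth=5 groups=2 -> no
String 4 '[[][[]]][][][][[[]]]': depth seq [1 2 1 2 3 2 1 0 1 0 1 0 1 0 1 2 3 2 1 0]
  -> pairs=10 depth=3 groups=5 -> no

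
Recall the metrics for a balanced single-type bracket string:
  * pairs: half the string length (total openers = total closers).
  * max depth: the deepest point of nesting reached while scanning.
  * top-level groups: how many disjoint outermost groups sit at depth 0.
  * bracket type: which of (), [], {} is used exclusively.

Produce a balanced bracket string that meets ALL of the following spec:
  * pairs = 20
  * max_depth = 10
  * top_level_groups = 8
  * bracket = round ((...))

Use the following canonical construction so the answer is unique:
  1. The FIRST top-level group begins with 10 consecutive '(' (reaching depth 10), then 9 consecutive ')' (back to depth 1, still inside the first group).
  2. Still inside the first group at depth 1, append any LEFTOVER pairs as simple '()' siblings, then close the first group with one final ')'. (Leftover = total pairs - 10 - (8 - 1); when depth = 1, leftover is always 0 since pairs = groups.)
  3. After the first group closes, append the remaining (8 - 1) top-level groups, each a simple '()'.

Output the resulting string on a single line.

Answer: (((((((((()))))))))()()())()()()()()()()

Derivation:
Spec: pairs=20 depth=10 groups=8
Leftover pairs = 20 - 10 - (8-1) = 3
First group: deep chain of depth 10 + 3 sibling pairs
Remaining 7 groups: simple '()' each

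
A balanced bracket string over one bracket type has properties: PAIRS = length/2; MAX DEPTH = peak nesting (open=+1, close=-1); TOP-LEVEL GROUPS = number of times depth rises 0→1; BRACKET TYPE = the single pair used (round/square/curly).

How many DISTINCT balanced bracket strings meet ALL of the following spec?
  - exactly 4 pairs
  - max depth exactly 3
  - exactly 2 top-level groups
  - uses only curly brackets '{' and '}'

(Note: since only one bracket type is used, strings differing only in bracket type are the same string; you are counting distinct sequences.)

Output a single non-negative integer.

Answer: 2

Derivation:
Spec: pairs=4 depth=3 groups=2
Count(depth <= 3) = 5
Count(depth <= 2) = 3
Count(depth == 3) = 5 - 3 = 2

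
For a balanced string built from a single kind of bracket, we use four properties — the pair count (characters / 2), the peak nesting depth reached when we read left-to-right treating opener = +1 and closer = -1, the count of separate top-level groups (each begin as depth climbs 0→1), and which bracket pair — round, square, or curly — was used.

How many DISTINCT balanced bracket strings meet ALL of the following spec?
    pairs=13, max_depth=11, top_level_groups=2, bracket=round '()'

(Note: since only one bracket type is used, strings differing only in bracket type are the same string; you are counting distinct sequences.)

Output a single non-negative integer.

Answer: 40

Derivation:
Spec: pairs=13 depth=11 groups=2
Count(depth <= 11) = 208010
Count(depth <= 10) = 207970
Count(depth == 11) = 208010 - 207970 = 40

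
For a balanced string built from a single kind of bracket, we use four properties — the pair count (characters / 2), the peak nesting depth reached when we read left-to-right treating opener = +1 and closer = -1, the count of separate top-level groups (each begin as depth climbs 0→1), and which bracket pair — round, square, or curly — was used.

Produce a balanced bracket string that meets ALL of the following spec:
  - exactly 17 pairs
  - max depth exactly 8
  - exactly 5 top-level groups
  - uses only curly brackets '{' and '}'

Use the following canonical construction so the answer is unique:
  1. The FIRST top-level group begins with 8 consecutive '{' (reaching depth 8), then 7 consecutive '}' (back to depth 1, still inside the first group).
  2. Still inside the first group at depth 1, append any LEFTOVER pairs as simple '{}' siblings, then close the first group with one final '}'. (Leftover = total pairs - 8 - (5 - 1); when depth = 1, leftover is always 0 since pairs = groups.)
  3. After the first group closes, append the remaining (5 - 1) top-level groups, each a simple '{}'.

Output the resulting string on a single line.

Answer: {{{{{{{{}}}}}}}{}{}{}{}{}}{}{}{}{}

Derivation:
Spec: pairs=17 depth=8 groups=5
Leftover pairs = 17 - 8 - (5-1) = 5
First group: deep chain of depth 8 + 5 sibling pairs
Remaining 4 groups: simple '{}' each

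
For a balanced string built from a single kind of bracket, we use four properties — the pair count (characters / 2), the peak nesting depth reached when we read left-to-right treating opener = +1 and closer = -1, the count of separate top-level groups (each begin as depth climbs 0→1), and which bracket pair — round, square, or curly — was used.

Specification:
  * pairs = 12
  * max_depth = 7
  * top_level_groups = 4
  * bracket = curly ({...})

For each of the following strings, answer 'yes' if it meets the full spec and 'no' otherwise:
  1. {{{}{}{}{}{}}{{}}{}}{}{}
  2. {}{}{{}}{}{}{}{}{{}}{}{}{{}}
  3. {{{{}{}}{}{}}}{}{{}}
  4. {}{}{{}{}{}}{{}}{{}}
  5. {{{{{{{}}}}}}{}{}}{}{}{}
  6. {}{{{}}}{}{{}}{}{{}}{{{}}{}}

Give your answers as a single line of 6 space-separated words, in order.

String 1 '{{{}{}{}{}{}}{{}}{}}{}{}': depth seq [1 2 3 2 3 2 3 2 3 2 3 2 1 2 3 2 1 2 1 0 1 0 1 0]
  -> pairs=12 depth=3 groups=3 -> no
String 2 '{}{}{{}}{}{}{}{}{{}}{}{}{{}}': depth seq [1 0 1 0 1 2 1 0 1 0 1 0 1 0 1 0 1 2 1 0 1 0 1 0 1 2 1 0]
  -> pairs=14 depth=2 groups=11 -> no
String 3 '{{{{}{}}{}{}}}{}{{}}': depth seq [1 2 3 4 3 4 3 2 3 2 3 2 1 0 1 0 1 2 1 0]
  -> pairs=10 depth=4 groups=3 -> no
String 4 '{}{}{{}{}{}}{{}}{{}}': depth seq [1 0 1 0 1 2 1 2 1 2 1 0 1 2 1 0 1 2 1 0]
  -> pairs=10 depth=2 groups=5 -> no
String 5 '{{{{{{{}}}}}}{}{}}{}{}{}': depth seq [1 2 3 4 5 6 7 6 5 4 3 2 1 2 1 2 1 0 1 0 1 0 1 0]
  -> pairs=12 depth=7 groups=4 -> yes
String 6 '{}{{{}}}{}{{}}{}{{}}{{{}}{}}': depth seq [1 0 1 2 3 2 1 0 1 0 1 2 1 0 1 0 1 2 1 0 1 2 3 2 1 2 1 0]
  -> pairs=14 depth=3 groups=7 -> no

Answer: no no no no yes no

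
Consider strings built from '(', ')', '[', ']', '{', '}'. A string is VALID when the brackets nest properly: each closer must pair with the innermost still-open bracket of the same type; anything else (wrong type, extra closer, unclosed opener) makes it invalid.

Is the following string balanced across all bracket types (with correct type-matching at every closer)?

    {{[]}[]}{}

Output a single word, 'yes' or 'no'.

pos 0: push '{'; stack = {
pos 1: push '{'; stack = {{
pos 2: push '['; stack = {{[
pos 3: ']' matches '['; pop; stack = {{
pos 4: '}' matches '{'; pop; stack = {
pos 5: push '['; stack = {[
pos 6: ']' matches '['; pop; stack = {
pos 7: '}' matches '{'; pop; stack = (empty)
pos 8: push '{'; stack = {
pos 9: '}' matches '{'; pop; stack = (empty)
end: stack empty → VALID
Verdict: properly nested → yes

Answer: yes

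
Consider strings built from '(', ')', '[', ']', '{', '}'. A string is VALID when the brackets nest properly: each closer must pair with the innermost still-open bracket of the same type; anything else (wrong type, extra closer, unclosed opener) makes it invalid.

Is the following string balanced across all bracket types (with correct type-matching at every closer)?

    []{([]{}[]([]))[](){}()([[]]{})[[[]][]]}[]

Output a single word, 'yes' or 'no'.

Answer: yes

Derivation:
pos 0: push '['; stack = [
pos 1: ']' matches '['; pop; stack = (empty)
pos 2: push '{'; stack = {
pos 3: push '('; stack = {(
pos 4: push '['; stack = {([
pos 5: ']' matches '['; pop; stack = {(
pos 6: push '{'; stack = {({
pos 7: '}' matches '{'; pop; stack = {(
pos 8: push '['; stack = {([
pos 9: ']' matches '['; pop; stack = {(
pos 10: push '('; stack = {((
pos 11: push '['; stack = {(([
pos 12: ']' matches '['; pop; stack = {((
pos 13: ')' matches '('; pop; stack = {(
pos 14: ')' matches '('; pop; stack = {
pos 15: push '['; stack = {[
pos 16: ']' matches '['; pop; stack = {
pos 17: push '('; stack = {(
pos 18: ')' matches '('; pop; stack = {
pos 19: push '{'; stack = {{
pos 20: '}' matches '{'; pop; stack = {
pos 21: push '('; stack = {(
pos 22: ')' matches '('; pop; stack = {
pos 23: push '('; stack = {(
pos 24: push '['; stack = {([
pos 25: push '['; stack = {([[
pos 26: ']' matches '['; pop; stack = {([
pos 27: ']' matches '['; pop; stack = {(
pos 28: push '{'; stack = {({
pos 29: '}' matches '{'; pop; stack = {(
pos 30: ')' matches '('; pop; stack = {
pos 31: push '['; stack = {[
pos 32: push '['; stack = {[[
pos 33: push '['; stack = {[[[
pos 34: ']' matches '['; pop; stack = {[[
pos 35: ']' matches '['; pop; stack = {[
pos 36: push '['; stack = {[[
pos 37: ']' matches '['; pop; stack = {[
pos 38: ']' matches '['; pop; stack = {
pos 39: '}' matches '{'; pop; stack = (empty)
pos 40: push '['; stack = [
pos 41: ']' matches '['; pop; stack = (empty)
end: stack empty → VALID
Verdict: properly nested → yes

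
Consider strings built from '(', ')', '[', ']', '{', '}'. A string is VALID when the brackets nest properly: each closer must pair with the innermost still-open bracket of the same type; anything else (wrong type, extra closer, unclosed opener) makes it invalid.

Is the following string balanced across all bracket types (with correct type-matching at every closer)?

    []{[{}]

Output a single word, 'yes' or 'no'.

pos 0: push '['; stack = [
pos 1: ']' matches '['; pop; stack = (empty)
pos 2: push '{'; stack = {
pos 3: push '['; stack = {[
pos 4: push '{'; stack = {[{
pos 5: '}' matches '{'; pop; stack = {[
pos 6: ']' matches '['; pop; stack = {
end: stack still non-empty ({) → INVALID
Verdict: unclosed openers at end: { → no

Answer: no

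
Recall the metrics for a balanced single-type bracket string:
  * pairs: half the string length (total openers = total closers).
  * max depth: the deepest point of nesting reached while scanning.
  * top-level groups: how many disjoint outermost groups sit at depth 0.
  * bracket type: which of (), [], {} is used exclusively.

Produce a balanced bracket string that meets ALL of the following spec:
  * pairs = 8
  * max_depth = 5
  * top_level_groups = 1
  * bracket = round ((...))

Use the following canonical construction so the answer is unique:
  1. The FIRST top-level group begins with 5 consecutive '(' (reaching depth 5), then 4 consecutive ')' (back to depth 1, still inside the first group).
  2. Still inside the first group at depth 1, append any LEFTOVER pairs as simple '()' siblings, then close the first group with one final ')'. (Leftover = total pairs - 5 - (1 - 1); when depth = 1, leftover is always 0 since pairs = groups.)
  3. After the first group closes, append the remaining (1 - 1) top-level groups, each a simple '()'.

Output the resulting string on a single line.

Answer: ((((())))()()())

Derivation:
Spec: pairs=8 depth=5 groups=1
Leftover pairs = 8 - 5 - (1-1) = 3
First group: deep chain of depth 5 + 3 sibling pairs
Remaining 0 groups: simple '()' each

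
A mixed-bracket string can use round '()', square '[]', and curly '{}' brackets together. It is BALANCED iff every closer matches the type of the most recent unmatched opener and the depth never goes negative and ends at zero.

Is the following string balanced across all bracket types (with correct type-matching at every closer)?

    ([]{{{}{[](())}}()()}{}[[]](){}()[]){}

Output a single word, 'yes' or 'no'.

pos 0: push '('; stack = (
pos 1: push '['; stack = ([
pos 2: ']' matches '['; pop; stack = (
pos 3: push '{'; stack = ({
pos 4: push '{'; stack = ({{
pos 5: push '{'; stack = ({{{
pos 6: '}' matches '{'; pop; stack = ({{
pos 7: push '{'; stack = ({{{
pos 8: push '['; stack = ({{{[
pos 9: ']' matches '['; pop; stack = ({{{
pos 10: push '('; stack = ({{{(
pos 11: push '('; stack = ({{{((
pos 12: ')' matches '('; pop; stack = ({{{(
pos 13: ')' matches '('; pop; stack = ({{{
pos 14: '}' matches '{'; pop; stack = ({{
pos 15: '}' matches '{'; pop; stack = ({
pos 16: push '('; stack = ({(
pos 17: ')' matches '('; pop; stack = ({
pos 18: push '('; stack = ({(
pos 19: ')' matches '('; pop; stack = ({
pos 20: '}' matches '{'; pop; stack = (
pos 21: push '{'; stack = ({
pos 22: '}' matches '{'; pop; stack = (
pos 23: push '['; stack = ([
pos 24: push '['; stack = ([[
pos 25: ']' matches '['; pop; stack = ([
pos 26: ']' matches '['; pop; stack = (
pos 27: push '('; stack = ((
pos 28: ')' matches '('; pop; stack = (
pos 29: push '{'; stack = ({
pos 30: '}' matches '{'; pop; stack = (
pos 31: push '('; stack = ((
pos 32: ')' matches '('; pop; stack = (
pos 33: push '['; stack = ([
pos 34: ']' matches '['; pop; stack = (
pos 35: ')' matches '('; pop; stack = (empty)
pos 36: push '{'; stack = {
pos 37: '}' matches '{'; pop; stack = (empty)
end: stack empty → VALID
Verdict: properly nested → yes

Answer: yes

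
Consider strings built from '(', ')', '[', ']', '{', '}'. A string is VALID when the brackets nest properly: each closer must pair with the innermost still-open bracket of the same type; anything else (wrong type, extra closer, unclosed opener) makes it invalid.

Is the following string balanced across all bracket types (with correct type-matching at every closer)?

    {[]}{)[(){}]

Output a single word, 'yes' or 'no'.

Answer: no

Derivation:
pos 0: push '{'; stack = {
pos 1: push '['; stack = {[
pos 2: ']' matches '['; pop; stack = {
pos 3: '}' matches '{'; pop; stack = (empty)
pos 4: push '{'; stack = {
pos 5: saw closer ')' but top of stack is '{' (expected '}') → INVALID
Verdict: type mismatch at position 5: ')' closes '{' → no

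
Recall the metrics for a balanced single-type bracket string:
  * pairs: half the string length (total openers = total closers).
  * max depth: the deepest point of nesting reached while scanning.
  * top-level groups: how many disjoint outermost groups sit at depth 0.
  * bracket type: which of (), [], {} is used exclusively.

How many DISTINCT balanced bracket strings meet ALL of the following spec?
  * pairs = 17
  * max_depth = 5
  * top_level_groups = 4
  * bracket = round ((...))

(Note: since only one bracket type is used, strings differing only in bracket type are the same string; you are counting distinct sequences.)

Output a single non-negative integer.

Spec: pairs=17 depth=5 groups=4
Count(depth <= 5) = 9399296
Count(depth <= 4) = 4282864
Count(depth == 5) = 9399296 - 4282864 = 5116432

Answer: 5116432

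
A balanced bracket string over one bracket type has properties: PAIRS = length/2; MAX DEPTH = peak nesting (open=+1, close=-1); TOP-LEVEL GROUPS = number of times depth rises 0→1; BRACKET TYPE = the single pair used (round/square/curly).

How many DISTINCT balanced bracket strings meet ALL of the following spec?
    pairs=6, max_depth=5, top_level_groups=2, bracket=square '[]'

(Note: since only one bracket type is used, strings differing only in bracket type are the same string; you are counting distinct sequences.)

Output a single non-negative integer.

Answer: 2

Derivation:
Spec: pairs=6 depth=5 groups=2
Count(depth <= 5) = 42
Count(depth <= 4) = 40
Count(depth == 5) = 42 - 40 = 2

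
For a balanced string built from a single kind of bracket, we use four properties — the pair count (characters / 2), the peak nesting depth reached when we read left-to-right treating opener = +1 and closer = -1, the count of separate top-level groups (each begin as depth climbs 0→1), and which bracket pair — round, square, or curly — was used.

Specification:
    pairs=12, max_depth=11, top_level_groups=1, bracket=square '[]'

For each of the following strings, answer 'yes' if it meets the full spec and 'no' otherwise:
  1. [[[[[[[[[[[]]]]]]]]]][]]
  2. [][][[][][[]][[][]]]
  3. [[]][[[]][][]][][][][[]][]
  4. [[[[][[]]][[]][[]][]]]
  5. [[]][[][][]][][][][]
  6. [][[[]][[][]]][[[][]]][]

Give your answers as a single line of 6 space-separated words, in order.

Answer: yes no no no no no

Derivation:
String 1 '[[[[[[[[[[[]]]]]]]]]][]]': depth seq [1 2 3 4 5 6 7 8 9 10 11 10 9 8 7 6 5 4 3 2 1 2 1 0]
  -> pairs=12 depth=11 groups=1 -> yes
String 2 '[][][[][][[]][[][]]]': depth seq [1 0 1 0 1 2 1 2 1 2 3 2 1 2 3 2 3 2 1 0]
  -> pairs=10 depth=3 groups=3 -> no
String 3 '[[]][[[]][][]][][][][[]][]': depth seq [1 2 1 0 1 2 3 2 1 2 1 2 1 0 1 0 1 0 1 0 1 2 1 0 1 0]
  -> pairs=13 depth=3 groups=7 -> no
String 4 '[[[[][[]]][[]][[]][]]]': depth seq [1 2 3 4 3 4 5 4 3 2 3 4 3 2 3 4 3 2 3 2 1 0]
  -> pairs=11 depth=5 groups=1 -> no
String 5 '[[]][[][][]][][][][]': depth seq [1 2 1 0 1 2 1 2 1 2 1 0 1 0 1 0 1 0 1 0]
  -> pairs=10 depth=2 groups=6 -> no
String 6 '[][[[]][[][]]][[[][]]][]': depth seq [1 0 1 2 3 2 1 2 3 2 3 2 1 0 1 2 3 2 3 2 1 0 1 0]
  -> pairs=12 depth=3 groups=4 -> no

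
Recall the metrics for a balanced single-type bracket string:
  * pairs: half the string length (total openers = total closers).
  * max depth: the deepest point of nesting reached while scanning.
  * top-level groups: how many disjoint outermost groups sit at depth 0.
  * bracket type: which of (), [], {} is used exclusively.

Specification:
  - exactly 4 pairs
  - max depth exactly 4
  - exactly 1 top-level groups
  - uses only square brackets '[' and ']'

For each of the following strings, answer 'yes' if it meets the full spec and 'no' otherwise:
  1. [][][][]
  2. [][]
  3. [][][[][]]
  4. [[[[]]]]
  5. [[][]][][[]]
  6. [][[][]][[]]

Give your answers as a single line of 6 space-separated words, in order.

String 1 '[][][][]': depth seq [1 0 1 0 1 0 1 0]
  -> pairs=4 depth=1 groups=4 -> no
String 2 '[][]': depth seq [1 0 1 0]
  -> pairs=2 depth=1 groups=2 -> no
String 3 '[][][[][]]': depth seq [1 0 1 0 1 2 1 2 1 0]
  -> pairs=5 depth=2 groups=3 -> no
String 4 '[[[[]]]]': depth seq [1 2 3 4 3 2 1 0]
  -> pairs=4 depth=4 groups=1 -> yes
String 5 '[[][]][][[]]': depth seq [1 2 1 2 1 0 1 0 1 2 1 0]
  -> pairs=6 depth=2 groups=3 -> no
String 6 '[][[][]][[]]': depth seq [1 0 1 2 1 2 1 0 1 2 1 0]
  -> pairs=6 depth=2 groups=3 -> no

Answer: no no no yes no no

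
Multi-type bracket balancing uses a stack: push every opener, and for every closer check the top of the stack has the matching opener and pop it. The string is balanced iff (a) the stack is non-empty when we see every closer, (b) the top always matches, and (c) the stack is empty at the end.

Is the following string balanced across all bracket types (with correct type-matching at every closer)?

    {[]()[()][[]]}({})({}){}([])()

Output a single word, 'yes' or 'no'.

pos 0: push '{'; stack = {
pos 1: push '['; stack = {[
pos 2: ']' matches '['; pop; stack = {
pos 3: push '('; stack = {(
pos 4: ')' matches '('; pop; stack = {
pos 5: push '['; stack = {[
pos 6: push '('; stack = {[(
pos 7: ')' matches '('; pop; stack = {[
pos 8: ']' matches '['; pop; stack = {
pos 9: push '['; stack = {[
pos 10: push '['; stack = {[[
pos 11: ']' matches '['; pop; stack = {[
pos 12: ']' matches '['; pop; stack = {
pos 13: '}' matches '{'; pop; stack = (empty)
pos 14: push '('; stack = (
pos 15: push '{'; stack = ({
pos 16: '}' matches '{'; pop; stack = (
pos 17: ')' matches '('; pop; stack = (empty)
pos 18: push '('; stack = (
pos 19: push '{'; stack = ({
pos 20: '}' matches '{'; pop; stack = (
pos 21: ')' matches '('; pop; stack = (empty)
pos 22: push '{'; stack = {
pos 23: '}' matches '{'; pop; stack = (empty)
pos 24: push '('; stack = (
pos 25: push '['; stack = ([
pos 26: ']' matches '['; pop; stack = (
pos 27: ')' matches '('; pop; stack = (empty)
pos 28: push '('; stack = (
pos 29: ')' matches '('; pop; stack = (empty)
end: stack empty → VALID
Verdict: properly nested → yes

Answer: yes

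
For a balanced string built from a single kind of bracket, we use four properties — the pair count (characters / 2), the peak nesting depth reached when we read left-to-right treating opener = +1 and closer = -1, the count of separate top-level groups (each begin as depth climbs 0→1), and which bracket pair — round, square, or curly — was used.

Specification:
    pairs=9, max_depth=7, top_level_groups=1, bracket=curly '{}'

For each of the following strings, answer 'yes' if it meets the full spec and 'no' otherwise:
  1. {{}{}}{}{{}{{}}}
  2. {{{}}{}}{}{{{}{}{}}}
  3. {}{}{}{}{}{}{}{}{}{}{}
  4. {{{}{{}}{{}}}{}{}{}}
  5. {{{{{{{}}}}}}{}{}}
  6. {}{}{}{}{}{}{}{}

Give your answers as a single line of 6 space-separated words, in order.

Answer: no no no no yes no

Derivation:
String 1 '{{}{}}{}{{}{{}}}': depth seq [1 2 1 2 1 0 1 0 1 2 1 2 3 2 1 0]
  -> pairs=8 depth=3 groups=3 -> no
String 2 '{{{}}{}}{}{{{}{}{}}}': depth seq [1 2 3 2 1 2 1 0 1 0 1 2 3 2 3 2 3 2 1 0]
  -> pairs=10 depth=3 groups=3 -> no
String 3 '{}{}{}{}{}{}{}{}{}{}{}': depth seq [1 0 1 0 1 0 1 0 1 0 1 0 1 0 1 0 1 0 1 0 1 0]
  -> pairs=11 depth=1 groups=11 -> no
String 4 '{{{}{{}}{{}}}{}{}{}}': depth seq [1 2 3 2 3 4 3 2 3 4 3 2 1 2 1 2 1 2 1 0]
  -> pairs=10 depth=4 groups=1 -> no
String 5 '{{{{{{{}}}}}}{}{}}': depth seq [1 2 3 4 5 6 7 6 5 4 3 2 1 2 1 2 1 0]
  -> pairs=9 depth=7 groups=1 -> yes
String 6 '{}{}{}{}{}{}{}{}': depth seq [1 0 1 0 1 0 1 0 1 0 1 0 1 0 1 0]
  -> pairs=8 depth=1 groups=8 -> no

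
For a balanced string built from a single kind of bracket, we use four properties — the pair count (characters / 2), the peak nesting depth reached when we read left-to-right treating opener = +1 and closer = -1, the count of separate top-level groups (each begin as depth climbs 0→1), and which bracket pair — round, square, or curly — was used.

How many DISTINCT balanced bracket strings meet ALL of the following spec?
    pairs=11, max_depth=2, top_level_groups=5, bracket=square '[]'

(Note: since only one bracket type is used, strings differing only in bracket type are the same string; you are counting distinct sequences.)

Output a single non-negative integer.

Answer: 210

Derivation:
Spec: pairs=11 depth=2 groups=5
Count(depth <= 2) = 210
Count(depth <= 1) = 0
Count(depth == 2) = 210 - 0 = 210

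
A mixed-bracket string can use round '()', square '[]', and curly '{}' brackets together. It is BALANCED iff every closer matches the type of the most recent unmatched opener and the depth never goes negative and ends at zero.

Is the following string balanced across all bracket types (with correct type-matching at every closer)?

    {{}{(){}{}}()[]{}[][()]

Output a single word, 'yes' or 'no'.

pos 0: push '{'; stack = {
pos 1: push '{'; stack = {{
pos 2: '}' matches '{'; pop; stack = {
pos 3: push '{'; stack = {{
pos 4: push '('; stack = {{(
pos 5: ')' matches '('; pop; stack = {{
pos 6: push '{'; stack = {{{
pos 7: '}' matches '{'; pop; stack = {{
pos 8: push '{'; stack = {{{
pos 9: '}' matches '{'; pop; stack = {{
pos 10: '}' matches '{'; pop; stack = {
pos 11: push '('; stack = {(
pos 12: ')' matches '('; pop; stack = {
pos 13: push '['; stack = {[
pos 14: ']' matches '['; pop; stack = {
pos 15: push '{'; stack = {{
pos 16: '}' matches '{'; pop; stack = {
pos 17: push '['; stack = {[
pos 18: ']' matches '['; pop; stack = {
pos 19: push '['; stack = {[
pos 20: push '('; stack = {[(
pos 21: ')' matches '('; pop; stack = {[
pos 22: ']' matches '['; pop; stack = {
end: stack still non-empty ({) → INVALID
Verdict: unclosed openers at end: { → no

Answer: no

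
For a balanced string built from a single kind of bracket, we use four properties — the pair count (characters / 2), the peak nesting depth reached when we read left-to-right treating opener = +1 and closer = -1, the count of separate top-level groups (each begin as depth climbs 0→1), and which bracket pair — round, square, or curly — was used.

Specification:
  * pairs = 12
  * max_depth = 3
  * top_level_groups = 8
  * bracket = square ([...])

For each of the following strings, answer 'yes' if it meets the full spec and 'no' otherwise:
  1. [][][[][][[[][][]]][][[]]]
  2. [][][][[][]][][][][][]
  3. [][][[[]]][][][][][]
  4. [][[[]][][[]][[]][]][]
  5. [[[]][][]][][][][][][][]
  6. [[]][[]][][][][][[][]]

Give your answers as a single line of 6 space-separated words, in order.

String 1 '[][][[][][[[][][]]][][[]]]': depth seq [1 0 1 0 1 2 1 2 1 2 3 4 3 4 3 4 3 2 1 2 1 2 3 2 1 0]
  -> pairs=13 depth=4 groups=3 -> no
String 2 '[][][][[][]][][][][][]': depth seq [1 0 1 0 1 0 1 2 1 2 1 0 1 0 1 0 1 0 1 0 1 0]
  -> pairs=11 depth=2 groups=9 -> no
String 3 '[][][[[]]][][][][][]': depth seq [1 0 1 0 1 2 3 2 1 0 1 0 1 0 1 0 1 0 1 0]
  -> pairs=10 depth=3 groups=8 -> no
String 4 '[][[[]][][[]][[]][]][]': depth seq [1 0 1 2 3 2 1 2 1 2 3 2 1 2 3 2 1 2 1 0 1 0]
  -> pairs=11 depth=3 groups=3 -> no
String 5 '[[[]][][]][][][][][][][]': depth seq [1 2 3 2 1 2 1 2 1 0 1 0 1 0 1 0 1 0 1 0 1 0 1 0]
  -> pairs=12 depth=3 groups=8 -> yes
String 6 '[[]][[]][][][][][[][]]': depth seq [1 2 1 0 1 2 1 0 1 0 1 0 1 0 1 0 1 2 1 2 1 0]
  -> pairs=11 depth=2 groups=7 -> no

Answer: no no no no yes no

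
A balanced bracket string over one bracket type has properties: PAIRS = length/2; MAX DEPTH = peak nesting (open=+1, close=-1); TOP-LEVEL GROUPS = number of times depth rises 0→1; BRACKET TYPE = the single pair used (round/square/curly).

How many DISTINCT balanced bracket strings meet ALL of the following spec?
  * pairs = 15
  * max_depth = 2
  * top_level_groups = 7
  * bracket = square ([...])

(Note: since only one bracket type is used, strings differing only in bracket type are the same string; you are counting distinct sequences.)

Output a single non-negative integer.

Answer: 3003

Derivation:
Spec: pairs=15 depth=2 groups=7
Count(depth <= 2) = 3003
Count(depth <= 1) = 0
Count(depth == 2) = 3003 - 0 = 3003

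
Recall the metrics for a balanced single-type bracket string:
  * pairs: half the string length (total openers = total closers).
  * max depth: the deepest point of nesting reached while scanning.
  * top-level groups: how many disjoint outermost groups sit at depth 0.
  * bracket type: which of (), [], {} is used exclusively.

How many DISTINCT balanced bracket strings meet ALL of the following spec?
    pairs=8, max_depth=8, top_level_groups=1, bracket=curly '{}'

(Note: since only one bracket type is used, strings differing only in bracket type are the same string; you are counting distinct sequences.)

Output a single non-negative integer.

Answer: 1

Derivation:
Spec: pairs=8 depth=8 groups=1
Count(depth <= 8) = 429
Count(depth <= 7) = 428
Count(depth == 8) = 429 - 428 = 1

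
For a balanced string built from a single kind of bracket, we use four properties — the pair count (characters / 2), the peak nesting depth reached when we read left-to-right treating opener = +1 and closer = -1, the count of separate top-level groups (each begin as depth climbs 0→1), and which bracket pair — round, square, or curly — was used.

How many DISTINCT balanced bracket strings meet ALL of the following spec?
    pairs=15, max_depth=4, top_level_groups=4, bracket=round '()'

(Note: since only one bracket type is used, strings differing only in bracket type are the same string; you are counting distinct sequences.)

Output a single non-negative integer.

Answer: 381704

Derivation:
Spec: pairs=15 depth=4 groups=4
Count(depth <= 4) = 477960
Count(depth <= 3) = 96256
Count(depth == 4) = 477960 - 96256 = 381704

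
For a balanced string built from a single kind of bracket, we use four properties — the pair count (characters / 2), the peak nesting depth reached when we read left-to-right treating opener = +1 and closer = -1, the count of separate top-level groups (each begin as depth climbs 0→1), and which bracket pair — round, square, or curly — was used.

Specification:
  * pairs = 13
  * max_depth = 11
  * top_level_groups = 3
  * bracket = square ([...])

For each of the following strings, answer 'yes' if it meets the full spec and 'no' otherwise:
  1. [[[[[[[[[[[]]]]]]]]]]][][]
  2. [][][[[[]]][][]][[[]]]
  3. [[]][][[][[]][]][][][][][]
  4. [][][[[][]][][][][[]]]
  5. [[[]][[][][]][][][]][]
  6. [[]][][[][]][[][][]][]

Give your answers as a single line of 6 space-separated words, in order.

Answer: yes no no no no no

Derivation:
String 1 '[[[[[[[[[[[]]]]]]]]]]][][]': depth seq [1 2 3 4 5 6 7 8 9 10 11 10 9 8 7 6 5 4 3 2 1 0 1 0 1 0]
  -> pairs=13 depth=11 groups=3 -> yes
String 2 '[][][[[[]]][][]][[[]]]': depth seq [1 0 1 0 1 2 3 4 3 2 1 2 1 2 1 0 1 2 3 2 1 0]
  -> pairs=11 depth=4 groups=4 -> no
String 3 '[[]][][[][[]][]][][][][][]': depth seq [1 2 1 0 1 0 1 2 1 2 3 2 1 2 1 0 1 0 1 0 1 0 1 0 1 0]
  -> pairs=13 depth=3 groups=8 -> no
String 4 '[][][[[][]][][][][[]]]': depth seq [1 0 1 0 1 2 3 2 3 2 1 2 1 2 1 2 1 2 3 2 1 0]
  -> pairs=11 depth=3 groups=3 -> no
String 5 '[[[]][[][][]][][][]][]': depth seq [1 2 3 2 1 2 3 2 3 2 3 2 1 2 1 2 1 2 1 0 1 0]
  -> pairs=11 depth=3 groups=2 -> no
String 6 '[[]][][[][]][[][][]][]': depth seq [1 2 1 0 1 0 1 2 1 2 1 0 1 2 1 2 1 2 1 0 1 0]
  -> pairs=11 depth=2 groups=5 -> no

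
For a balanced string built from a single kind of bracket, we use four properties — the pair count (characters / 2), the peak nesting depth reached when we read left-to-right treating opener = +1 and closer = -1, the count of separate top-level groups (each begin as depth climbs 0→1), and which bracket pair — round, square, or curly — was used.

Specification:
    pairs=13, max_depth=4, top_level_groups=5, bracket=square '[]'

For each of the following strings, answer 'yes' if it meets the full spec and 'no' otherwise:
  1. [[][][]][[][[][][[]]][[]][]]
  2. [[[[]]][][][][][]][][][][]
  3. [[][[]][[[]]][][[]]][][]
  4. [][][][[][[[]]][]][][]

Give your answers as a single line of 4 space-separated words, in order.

String 1 '[[][][]][[][[][][[]]][[]][]]': depth seq [1 2 1 2 1 2 1 0 1 2 1 2 3 2 3 2 3 4 3 2 1 2 3 2 1 2 1 0]
  -> pairs=14 depth=4 groups=2 -> no
String 2 '[[[[]]][][][][][]][][][][]': depth seq [1 2 3 4 3 2 1 2 1 2 1 2 1 2 1 2 1 0 1 0 1 0 1 0 1 0]
  -> pairs=13 depth=4 groups=5 -> yes
String 3 '[[][[]][[[]]][][[]]][][]': depth seq [1 2 1 2 3 2 1 2 3 4 3 2 1 2 1 2 3 2 1 0 1 0 1 0]
  -> pairs=12 depth=4 groups=3 -> no
String 4 '[][][][[][[[]]][]][][]': depth seq [1 0 1 0 1 0 1 2 1 2 3 4 3 2 1 2 1 0 1 0 1 0]
  -> pairs=11 depth=4 groups=6 -> no

Answer: no yes no no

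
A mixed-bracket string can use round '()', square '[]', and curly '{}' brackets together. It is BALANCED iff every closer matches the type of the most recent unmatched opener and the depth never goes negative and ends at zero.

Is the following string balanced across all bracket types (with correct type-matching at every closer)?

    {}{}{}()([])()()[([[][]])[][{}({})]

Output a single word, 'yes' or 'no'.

pos 0: push '{'; stack = {
pos 1: '}' matches '{'; pop; stack = (empty)
pos 2: push '{'; stack = {
pos 3: '}' matches '{'; pop; stack = (empty)
pos 4: push '{'; stack = {
pos 5: '}' matches '{'; pop; stack = (empty)
pos 6: push '('; stack = (
pos 7: ')' matches '('; pop; stack = (empty)
pos 8: push '('; stack = (
pos 9: push '['; stack = ([
pos 10: ']' matches '['; pop; stack = (
pos 11: ')' matches '('; pop; stack = (empty)
pos 12: push '('; stack = (
pos 13: ')' matches '('; pop; stack = (empty)
pos 14: push '('; stack = (
pos 15: ')' matches '('; pop; stack = (empty)
pos 16: push '['; stack = [
pos 17: push '('; stack = [(
pos 18: push '['; stack = [([
pos 19: push '['; stack = [([[
pos 20: ']' matches '['; pop; stack = [([
pos 21: push '['; stack = [([[
pos 22: ']' matches '['; pop; stack = [([
pos 23: ']' matches '['; pop; stack = [(
pos 24: ')' matches '('; pop; stack = [
pos 25: push '['; stack = [[
pos 26: ']' matches '['; pop; stack = [
pos 27: push '['; stack = [[
pos 28: push '{'; stack = [[{
pos 29: '}' matches '{'; pop; stack = [[
pos 30: push '('; stack = [[(
pos 31: push '{'; stack = [[({
pos 32: '}' matches '{'; pop; stack = [[(
pos 33: ')' matches '('; pop; stack = [[
pos 34: ']' matches '['; pop; stack = [
end: stack still non-empty ([) → INVALID
Verdict: unclosed openers at end: [ → no

Answer: no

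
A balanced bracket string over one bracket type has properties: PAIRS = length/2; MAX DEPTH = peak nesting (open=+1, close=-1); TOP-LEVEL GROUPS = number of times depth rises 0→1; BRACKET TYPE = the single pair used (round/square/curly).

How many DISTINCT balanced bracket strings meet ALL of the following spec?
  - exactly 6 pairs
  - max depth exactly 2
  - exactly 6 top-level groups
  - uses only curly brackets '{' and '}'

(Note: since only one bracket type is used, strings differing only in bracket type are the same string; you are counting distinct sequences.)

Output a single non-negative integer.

Spec: pairs=6 depth=2 groups=6
Count(depth <= 2) = 1
Count(depth <= 1) = 1
Count(depth == 2) = 1 - 1 = 0

Answer: 0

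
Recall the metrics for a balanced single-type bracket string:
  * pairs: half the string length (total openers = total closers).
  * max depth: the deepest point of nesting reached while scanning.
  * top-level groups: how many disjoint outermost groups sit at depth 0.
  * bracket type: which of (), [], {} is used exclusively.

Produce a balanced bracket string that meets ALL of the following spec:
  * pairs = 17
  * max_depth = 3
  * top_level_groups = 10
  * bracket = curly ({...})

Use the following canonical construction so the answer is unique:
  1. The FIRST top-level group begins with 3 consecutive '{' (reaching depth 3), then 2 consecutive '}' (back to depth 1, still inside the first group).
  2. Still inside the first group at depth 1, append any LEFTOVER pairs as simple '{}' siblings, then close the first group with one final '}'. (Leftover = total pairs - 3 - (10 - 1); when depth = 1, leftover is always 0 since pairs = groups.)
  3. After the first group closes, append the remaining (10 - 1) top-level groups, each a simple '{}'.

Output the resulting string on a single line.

Spec: pairs=17 depth=3 groups=10
Leftover pairs = 17 - 3 - (10-1) = 5
First group: deep chain of depth 3 + 5 sibling pairs
Remaining 9 groups: simple '{}' each

Answer: {{{}}{}{}{}{}{}}{}{}{}{}{}{}{}{}{}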